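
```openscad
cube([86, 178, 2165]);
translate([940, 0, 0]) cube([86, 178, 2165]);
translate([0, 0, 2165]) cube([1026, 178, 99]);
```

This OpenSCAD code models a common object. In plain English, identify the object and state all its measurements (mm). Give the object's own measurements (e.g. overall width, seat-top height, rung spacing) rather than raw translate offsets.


A door frame. The clear opening is 854 mm wide and 2165 mm high. Two 86 mm wide jambs, 178 mm deep, stand either side of the opening from the floor to the top of the opening. A 99 mm thick head sits across the top of both jambs, spanning the full outside width of the frame.


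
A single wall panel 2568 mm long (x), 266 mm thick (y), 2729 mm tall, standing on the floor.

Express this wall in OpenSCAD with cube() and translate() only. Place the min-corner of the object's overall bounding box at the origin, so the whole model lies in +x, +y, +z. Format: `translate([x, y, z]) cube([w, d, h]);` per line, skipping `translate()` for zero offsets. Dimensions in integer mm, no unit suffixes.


cube([2568, 266, 2729]);


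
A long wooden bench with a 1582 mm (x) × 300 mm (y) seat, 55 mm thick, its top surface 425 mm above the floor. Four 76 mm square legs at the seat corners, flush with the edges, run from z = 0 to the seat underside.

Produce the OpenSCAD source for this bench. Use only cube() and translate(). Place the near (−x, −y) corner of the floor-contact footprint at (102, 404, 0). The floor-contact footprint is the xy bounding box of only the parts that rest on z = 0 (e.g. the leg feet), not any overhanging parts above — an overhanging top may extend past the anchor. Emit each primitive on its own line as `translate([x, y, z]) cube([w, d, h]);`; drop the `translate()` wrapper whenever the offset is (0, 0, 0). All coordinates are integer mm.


// leg_h = 425 − 55 = 370
translate([102, 404, 370]) cube([1582, 300, 55]);
translate([102, 404, 0]) cube([76, 76, 370]);
translate([102, 628, 0]) cube([76, 76, 370]);
translate([1608, 404, 0]) cube([76, 76, 370]);
translate([1608, 628, 0]) cube([76, 76, 370]);


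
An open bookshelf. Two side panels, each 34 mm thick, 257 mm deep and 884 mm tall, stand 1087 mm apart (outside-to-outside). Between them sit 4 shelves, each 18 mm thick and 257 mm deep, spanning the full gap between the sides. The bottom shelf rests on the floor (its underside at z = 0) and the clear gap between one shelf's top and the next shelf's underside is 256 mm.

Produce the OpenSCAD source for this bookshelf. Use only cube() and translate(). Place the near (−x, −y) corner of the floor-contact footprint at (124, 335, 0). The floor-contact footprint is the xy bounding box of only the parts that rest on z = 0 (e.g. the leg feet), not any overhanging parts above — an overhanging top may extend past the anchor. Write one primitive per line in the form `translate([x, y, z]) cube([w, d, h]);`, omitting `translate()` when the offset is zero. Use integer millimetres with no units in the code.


translate([124, 335, 0]) cube([34, 257, 884]);
translate([1177, 335, 0]) cube([34, 257, 884]);
translate([158, 335, 0]) cube([1019, 257, 18]);
translate([158, 335, 274]) cube([1019, 257, 18]);
translate([158, 335, 548]) cube([1019, 257, 18]);
translate([158, 335, 822]) cube([1019, 257, 18]);


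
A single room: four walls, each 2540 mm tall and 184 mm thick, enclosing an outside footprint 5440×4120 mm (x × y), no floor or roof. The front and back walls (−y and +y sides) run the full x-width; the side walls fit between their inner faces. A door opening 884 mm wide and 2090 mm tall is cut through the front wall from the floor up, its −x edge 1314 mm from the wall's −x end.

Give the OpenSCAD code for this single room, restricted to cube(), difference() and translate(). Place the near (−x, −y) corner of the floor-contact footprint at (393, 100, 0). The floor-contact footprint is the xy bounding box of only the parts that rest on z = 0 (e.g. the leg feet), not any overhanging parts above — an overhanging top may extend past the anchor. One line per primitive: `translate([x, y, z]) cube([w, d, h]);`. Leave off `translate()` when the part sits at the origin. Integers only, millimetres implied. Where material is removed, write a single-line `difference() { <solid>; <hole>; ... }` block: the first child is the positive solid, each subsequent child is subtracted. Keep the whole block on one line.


difference() { translate([393, 100, 0]) cube([5440, 184, 2540]); translate([1707, 100, 0]) cube([884, 184, 2090]); }
translate([393, 4036, 0]) cube([5440, 184, 2540]);
translate([393, 284, 0]) cube([184, 3752, 2540]);
translate([5649, 284, 0]) cube([184, 3752, 2540]);


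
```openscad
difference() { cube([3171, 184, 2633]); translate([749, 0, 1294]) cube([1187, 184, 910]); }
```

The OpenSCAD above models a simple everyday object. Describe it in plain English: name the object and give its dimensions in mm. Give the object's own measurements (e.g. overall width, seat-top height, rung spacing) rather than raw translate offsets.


A wall 3171 mm long (x), 184 mm thick (y), 2633 mm tall, with a rectangular window opening cut through it. The opening is 1187 mm wide and 910 mm tall; its sill is at z = 1294 mm and its near (−x) edge is 749 mm from the wall's −x end. The opening passes through the full wall thickness.


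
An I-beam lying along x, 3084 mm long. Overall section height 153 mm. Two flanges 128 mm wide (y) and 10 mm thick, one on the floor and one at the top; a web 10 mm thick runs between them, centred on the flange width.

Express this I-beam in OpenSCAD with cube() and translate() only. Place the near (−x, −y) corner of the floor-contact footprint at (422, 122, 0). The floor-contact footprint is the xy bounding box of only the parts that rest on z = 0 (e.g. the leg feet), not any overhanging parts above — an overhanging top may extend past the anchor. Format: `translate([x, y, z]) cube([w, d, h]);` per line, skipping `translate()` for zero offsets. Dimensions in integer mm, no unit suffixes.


translate([422, 122, 0]) cube([3084, 128, 10]);
translate([422, 181, 10]) cube([3084, 10, 133]);
translate([422, 122, 143]) cube([3084, 128, 10]);


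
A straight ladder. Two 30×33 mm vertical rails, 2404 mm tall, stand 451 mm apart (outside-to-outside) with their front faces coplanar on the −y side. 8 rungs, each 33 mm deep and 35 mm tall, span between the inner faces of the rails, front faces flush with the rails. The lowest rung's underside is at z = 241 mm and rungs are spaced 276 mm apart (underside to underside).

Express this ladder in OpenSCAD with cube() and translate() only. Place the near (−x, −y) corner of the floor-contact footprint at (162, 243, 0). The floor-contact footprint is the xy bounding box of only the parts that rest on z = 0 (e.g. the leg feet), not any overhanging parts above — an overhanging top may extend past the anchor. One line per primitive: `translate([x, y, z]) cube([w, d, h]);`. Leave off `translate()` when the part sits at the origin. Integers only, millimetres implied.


// rung span = 451 - 2*30 = 391
// rung[k] z = 241 + k*276
translate([162, 243, 0]) cube([30, 33, 2404]);
translate([583, 243, 0]) cube([30, 33, 2404]);
translate([192, 243, 241]) cube([391, 33, 35]);
translate([192, 243, 517]) cube([391, 33, 35]);
translate([192, 243, 793]) cube([391, 33, 35]);
translate([192, 243, 1069]) cube([391, 33, 35]);
translate([192, 243, 1345]) cube([391, 33, 35]);
translate([192, 243, 1621]) cube([391, 33, 35]);
translate([192, 243, 1897]) cube([391, 33, 35]);
translate([192, 243, 2173]) cube([391, 33, 35]);


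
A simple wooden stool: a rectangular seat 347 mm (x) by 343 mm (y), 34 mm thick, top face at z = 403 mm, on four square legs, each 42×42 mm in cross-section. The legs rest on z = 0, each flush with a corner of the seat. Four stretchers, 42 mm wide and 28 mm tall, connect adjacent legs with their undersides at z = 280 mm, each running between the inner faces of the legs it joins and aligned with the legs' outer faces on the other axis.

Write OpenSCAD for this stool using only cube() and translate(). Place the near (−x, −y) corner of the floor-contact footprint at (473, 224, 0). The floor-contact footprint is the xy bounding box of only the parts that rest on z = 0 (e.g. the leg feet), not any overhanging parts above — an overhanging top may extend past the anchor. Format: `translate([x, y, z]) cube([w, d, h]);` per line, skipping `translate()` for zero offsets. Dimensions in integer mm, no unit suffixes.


// leg_h = 403 - 34 = 369
// stretcher span = 347 - 2*42 = 263
translate([473, 224, 369]) cube([347, 343, 34]);
translate([473, 224, 0]) cube([42, 42, 369]);
translate([778, 224, 0]) cube([42, 42, 369]);
translate([473, 525, 0]) cube([42, 42, 369]);
translate([778, 525, 0]) cube([42, 42, 369]);
translate([515, 224, 280]) cube([263, 42, 28]);
translate([515, 525, 280]) cube([263, 42, 28]);
translate([473, 266, 280]) cube([42, 259, 28]);
translate([778, 266, 280]) cube([42, 259, 28]);


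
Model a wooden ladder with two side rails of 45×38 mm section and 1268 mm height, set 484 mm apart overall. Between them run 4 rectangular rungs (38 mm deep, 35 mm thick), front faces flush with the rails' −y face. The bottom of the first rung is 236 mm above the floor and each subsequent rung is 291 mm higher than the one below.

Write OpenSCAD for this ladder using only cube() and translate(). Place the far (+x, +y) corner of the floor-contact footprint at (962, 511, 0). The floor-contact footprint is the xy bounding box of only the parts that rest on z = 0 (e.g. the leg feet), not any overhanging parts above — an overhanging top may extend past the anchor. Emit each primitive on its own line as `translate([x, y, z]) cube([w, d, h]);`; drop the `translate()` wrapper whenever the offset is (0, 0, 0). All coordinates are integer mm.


translate([478, 473, 0]) cube([45, 38, 1268]);
translate([917, 473, 0]) cube([45, 38, 1268]);
translate([523, 473, 236]) cube([394, 38, 35]);
translate([523, 473, 527]) cube([394, 38, 35]);
translate([523, 473, 818]) cube([394, 38, 35]);
translate([523, 473, 1109]) cube([394, 38, 35]);


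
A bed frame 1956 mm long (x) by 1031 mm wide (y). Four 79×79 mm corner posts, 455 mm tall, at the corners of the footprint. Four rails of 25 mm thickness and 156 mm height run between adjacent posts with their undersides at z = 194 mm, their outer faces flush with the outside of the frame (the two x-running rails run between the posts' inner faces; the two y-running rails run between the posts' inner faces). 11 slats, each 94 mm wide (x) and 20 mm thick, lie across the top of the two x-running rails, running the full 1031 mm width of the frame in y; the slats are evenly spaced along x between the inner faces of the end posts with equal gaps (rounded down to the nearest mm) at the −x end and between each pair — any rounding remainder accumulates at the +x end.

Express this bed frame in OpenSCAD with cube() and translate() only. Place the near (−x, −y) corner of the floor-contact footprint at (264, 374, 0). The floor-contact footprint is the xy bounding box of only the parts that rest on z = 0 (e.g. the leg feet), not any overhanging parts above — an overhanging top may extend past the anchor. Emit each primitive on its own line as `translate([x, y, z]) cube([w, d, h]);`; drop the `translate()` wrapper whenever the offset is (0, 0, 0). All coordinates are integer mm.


// slat z = rail_z + rail_h = 194 + 156 = 350
// slat gap = ⌊(1798 − 11·94) / 12⌋ = 63
translate([264, 374, 0]) cube([79, 79, 455]);
translate([264, 1326, 0]) cube([79, 79, 455]);
translate([2141, 374, 0]) cube([79, 79, 455]);
translate([2141, 1326, 0]) cube([79, 79, 455]);
translate([343, 374, 194]) cube([1798, 25, 156]);
translate([343, 1380, 194]) cube([1798, 25, 156]);
translate([264, 453, 194]) cube([25, 873, 156]);
translate([2195, 453, 194]) cube([25, 873, 156]);
translate([406, 374, 350]) cube([94, 1031, 20]);
translate([563, 374, 350]) cube([94, 1031, 20]);
translate([720, 374, 350]) cube([94, 1031, 20]);
translate([877, 374, 350]) cube([94, 1031, 20]);
translate([1034, 374, 350]) cube([94, 1031, 20]);
translate([1191, 374, 350]) cube([94, 1031, 20]);
translate([1348, 374, 350]) cube([94, 1031, 20]);
translate([1505, 374, 350]) cube([94, 1031, 20]);
translate([1662, 374, 350]) cube([94, 1031, 20]);
translate([1819, 374, 350]) cube([94, 1031, 20]);
translate([1976, 374, 350]) cube([94, 1031, 20]);


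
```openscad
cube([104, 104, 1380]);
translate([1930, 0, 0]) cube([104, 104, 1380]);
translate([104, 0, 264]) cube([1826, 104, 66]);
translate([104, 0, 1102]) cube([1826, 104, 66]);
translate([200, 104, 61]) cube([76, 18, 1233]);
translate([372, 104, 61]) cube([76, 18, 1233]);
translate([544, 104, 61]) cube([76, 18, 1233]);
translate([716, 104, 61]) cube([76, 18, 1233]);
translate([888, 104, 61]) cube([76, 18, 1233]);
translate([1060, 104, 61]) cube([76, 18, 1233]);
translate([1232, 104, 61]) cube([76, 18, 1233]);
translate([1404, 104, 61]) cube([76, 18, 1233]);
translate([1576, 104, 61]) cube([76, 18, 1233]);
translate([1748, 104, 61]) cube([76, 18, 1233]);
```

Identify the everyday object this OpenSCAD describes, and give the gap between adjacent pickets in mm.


A fence section. The picket gap is 96 mm.

Two posts, two rails, 10 pickets — a fence section. Span 1826 mm holds 10 pickets of 76 mm with 11 equal gaps: ⌊(1826 − 10·76) / 11⌋ = 96 mm.


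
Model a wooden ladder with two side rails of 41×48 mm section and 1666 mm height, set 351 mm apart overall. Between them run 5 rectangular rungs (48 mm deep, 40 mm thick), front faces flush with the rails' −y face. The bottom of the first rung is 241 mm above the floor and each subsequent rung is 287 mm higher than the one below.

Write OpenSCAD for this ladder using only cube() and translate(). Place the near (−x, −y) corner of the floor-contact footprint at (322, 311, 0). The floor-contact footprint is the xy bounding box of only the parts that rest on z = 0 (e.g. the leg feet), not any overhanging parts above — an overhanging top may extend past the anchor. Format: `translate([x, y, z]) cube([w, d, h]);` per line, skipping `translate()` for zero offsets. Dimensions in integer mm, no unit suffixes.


translate([322, 311, 0]) cube([41, 48, 1666]);
translate([632, 311, 0]) cube([41, 48, 1666]);
translate([363, 311, 241]) cube([269, 48, 40]);
translate([363, 311, 528]) cube([269, 48, 40]);
translate([363, 311, 815]) cube([269, 48, 40]);
translate([363, 311, 1102]) cube([269, 48, 40]);
translate([363, 311, 1389]) cube([269, 48, 40]);


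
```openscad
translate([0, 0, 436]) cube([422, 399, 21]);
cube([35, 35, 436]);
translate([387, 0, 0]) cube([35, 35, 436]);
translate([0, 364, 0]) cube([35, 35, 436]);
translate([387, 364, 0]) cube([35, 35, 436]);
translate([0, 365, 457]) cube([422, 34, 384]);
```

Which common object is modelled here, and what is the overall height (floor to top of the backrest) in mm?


A chair. The overall height is 841 mm.

A slab on four corner posts with a tall panel at the back — a chair. The seat slab sits at z = 436 with thickness 21, and the 384 mm backrest starts at the seat top, so the overall height is 436 + 21 + 384 = 841 mm.


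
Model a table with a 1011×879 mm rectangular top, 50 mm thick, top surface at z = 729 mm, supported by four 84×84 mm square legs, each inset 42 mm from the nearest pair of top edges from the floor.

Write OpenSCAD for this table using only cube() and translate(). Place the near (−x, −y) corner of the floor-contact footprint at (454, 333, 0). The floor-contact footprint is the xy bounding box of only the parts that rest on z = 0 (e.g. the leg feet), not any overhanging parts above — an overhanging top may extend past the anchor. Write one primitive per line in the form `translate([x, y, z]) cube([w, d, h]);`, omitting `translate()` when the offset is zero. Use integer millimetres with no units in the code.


translate([412, 291, 679]) cube([1011, 879, 50]);
translate([454, 333, 0]) cube([84, 84, 679]);
translate([1297, 333, 0]) cube([84, 84, 679]);
translate([454, 1044, 0]) cube([84, 84, 679]);
translate([1297, 1044, 0]) cube([84, 84, 679]);


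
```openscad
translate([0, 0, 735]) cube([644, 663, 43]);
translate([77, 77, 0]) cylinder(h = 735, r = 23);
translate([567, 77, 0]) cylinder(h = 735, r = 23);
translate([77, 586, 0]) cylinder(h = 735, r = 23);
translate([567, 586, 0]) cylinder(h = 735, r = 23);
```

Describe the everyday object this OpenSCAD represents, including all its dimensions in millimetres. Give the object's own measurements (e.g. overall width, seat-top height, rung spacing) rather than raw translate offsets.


A table: top 644 mm (x) × 663 mm (y), 43 mm thick, upper face at z = 778 mm, on four round legs of 46 mm diameter, each leg's bounding box inset 54 mm from the nearest pair of top edges from z = 0 to the bottom of the top.


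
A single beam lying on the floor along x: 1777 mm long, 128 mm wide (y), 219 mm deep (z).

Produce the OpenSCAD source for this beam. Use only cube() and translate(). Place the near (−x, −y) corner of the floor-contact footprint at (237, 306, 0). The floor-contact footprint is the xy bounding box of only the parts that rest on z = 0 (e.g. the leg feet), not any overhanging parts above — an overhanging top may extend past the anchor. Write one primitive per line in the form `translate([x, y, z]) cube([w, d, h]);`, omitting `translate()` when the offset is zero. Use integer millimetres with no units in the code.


translate([237, 306, 0]) cube([1777, 128, 219]);


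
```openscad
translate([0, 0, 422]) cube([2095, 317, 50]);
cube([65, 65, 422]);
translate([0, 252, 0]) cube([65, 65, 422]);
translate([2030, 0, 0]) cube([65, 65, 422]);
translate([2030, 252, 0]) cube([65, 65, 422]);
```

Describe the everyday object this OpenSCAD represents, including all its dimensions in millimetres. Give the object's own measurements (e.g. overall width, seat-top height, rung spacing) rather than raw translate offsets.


A long wooden bench with a 2095 mm (x) × 317 mm (y) seat, 50 mm thick, its top surface 472 mm above the floor. Four 65 mm square legs at the seat corners, flush with the edges, run from z = 0 to the seat underside.


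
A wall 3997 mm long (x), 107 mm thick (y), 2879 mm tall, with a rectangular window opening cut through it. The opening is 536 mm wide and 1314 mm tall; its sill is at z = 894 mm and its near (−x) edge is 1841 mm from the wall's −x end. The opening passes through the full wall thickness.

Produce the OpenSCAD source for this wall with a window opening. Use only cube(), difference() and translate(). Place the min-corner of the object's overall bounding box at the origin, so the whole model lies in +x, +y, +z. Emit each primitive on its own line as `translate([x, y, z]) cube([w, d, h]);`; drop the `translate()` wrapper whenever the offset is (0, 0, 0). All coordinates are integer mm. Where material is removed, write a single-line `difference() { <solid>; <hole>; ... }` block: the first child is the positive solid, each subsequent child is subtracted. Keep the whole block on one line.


difference() { cube([3997, 107, 2879]); translate([1841, 0, 894]) cube([536, 107, 1314]); }


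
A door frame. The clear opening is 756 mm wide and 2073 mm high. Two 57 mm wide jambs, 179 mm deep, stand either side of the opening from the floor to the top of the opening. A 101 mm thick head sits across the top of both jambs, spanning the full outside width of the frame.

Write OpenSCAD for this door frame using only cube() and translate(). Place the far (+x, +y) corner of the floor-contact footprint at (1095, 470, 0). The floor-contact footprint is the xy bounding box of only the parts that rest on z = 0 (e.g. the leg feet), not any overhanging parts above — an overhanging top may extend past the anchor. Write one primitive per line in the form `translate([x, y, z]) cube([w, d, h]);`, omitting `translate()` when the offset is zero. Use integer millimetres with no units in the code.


translate([225, 291, 0]) cube([57, 179, 2073]);
translate([1038, 291, 0]) cube([57, 179, 2073]);
translate([225, 291, 2073]) cube([870, 179, 101]);


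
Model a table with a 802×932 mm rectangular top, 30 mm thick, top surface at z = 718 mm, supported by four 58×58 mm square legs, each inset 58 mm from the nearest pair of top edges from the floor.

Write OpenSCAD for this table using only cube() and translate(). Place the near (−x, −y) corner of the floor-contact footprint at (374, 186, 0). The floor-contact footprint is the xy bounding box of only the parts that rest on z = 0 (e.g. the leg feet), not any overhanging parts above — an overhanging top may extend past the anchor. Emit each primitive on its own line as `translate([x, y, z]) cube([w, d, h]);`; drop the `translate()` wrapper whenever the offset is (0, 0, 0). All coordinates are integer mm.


translate([316, 128, 688]) cube([802, 932, 30]);
translate([374, 186, 0]) cube([58, 58, 688]);
translate([1002, 186, 0]) cube([58, 58, 688]);
translate([374, 944, 0]) cube([58, 58, 688]);
translate([1002, 944, 0]) cube([58, 58, 688]);


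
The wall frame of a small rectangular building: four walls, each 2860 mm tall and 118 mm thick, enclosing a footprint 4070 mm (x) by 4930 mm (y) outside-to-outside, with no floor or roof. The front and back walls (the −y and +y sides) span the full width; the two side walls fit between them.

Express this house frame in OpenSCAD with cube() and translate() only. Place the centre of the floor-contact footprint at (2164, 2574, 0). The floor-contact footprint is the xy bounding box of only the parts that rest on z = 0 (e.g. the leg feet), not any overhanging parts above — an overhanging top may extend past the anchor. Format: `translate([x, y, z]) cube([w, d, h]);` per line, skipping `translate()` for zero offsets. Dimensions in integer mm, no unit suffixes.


translate([129, 109, 0]) cube([4070, 118, 2860]);
translate([129, 4921, 0]) cube([4070, 118, 2860]);
translate([129, 227, 0]) cube([118, 4694, 2860]);
translate([4081, 227, 0]) cube([118, 4694, 2860]);


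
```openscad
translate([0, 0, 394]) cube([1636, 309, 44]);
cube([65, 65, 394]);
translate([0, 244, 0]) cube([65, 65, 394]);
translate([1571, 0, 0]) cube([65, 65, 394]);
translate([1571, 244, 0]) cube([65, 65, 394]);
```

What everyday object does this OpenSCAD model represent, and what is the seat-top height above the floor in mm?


A bench. The seat-top height is 438 mm.

A long slab on four corner posts — a bench. The slab sits at z = 394 with thickness 44, so the top is 394 + 44 = 438 mm.


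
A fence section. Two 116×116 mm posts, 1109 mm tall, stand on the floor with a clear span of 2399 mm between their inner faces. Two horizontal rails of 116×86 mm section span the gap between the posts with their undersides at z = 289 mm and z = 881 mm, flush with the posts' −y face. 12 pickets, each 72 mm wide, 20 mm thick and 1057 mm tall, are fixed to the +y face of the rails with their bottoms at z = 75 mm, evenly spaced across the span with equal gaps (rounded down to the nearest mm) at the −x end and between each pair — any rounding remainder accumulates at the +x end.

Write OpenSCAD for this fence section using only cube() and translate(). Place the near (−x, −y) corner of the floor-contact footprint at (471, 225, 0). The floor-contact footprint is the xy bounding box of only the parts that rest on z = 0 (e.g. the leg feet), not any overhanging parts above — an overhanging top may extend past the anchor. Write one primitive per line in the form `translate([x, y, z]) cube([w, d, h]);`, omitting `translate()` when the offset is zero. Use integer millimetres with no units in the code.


translate([471, 225, 0]) cube([116, 116, 1109]);
translate([2986, 225, 0]) cube([116, 116, 1109]);
translate([587, 225, 289]) cube([2399, 116, 86]);
translate([587, 225, 881]) cube([2399, 116, 86]);
translate([705, 341, 75]) cube([72, 20, 1057]);
translate([895, 341, 75]) cube([72, 20, 1057]);
translate([1085, 341, 75]) cube([72, 20, 1057]);
translate([1275, 341, 75]) cube([72, 20, 1057]);
translate([1465, 341, 75]) cube([72, 20, 1057]);
translate([1655, 341, 75]) cube([72, 20, 1057]);
translate([1845, 341, 75]) cube([72, 20, 1057]);
translate([2035, 341, 75]) cube([72, 20, 1057]);
translate([2225, 341, 75]) cube([72, 20, 1057]);
translate([2415, 341, 75]) cube([72, 20, 1057]);
translate([2605, 341, 75]) cube([72, 20, 1057]);
translate([2795, 341, 75]) cube([72, 20, 1057]);


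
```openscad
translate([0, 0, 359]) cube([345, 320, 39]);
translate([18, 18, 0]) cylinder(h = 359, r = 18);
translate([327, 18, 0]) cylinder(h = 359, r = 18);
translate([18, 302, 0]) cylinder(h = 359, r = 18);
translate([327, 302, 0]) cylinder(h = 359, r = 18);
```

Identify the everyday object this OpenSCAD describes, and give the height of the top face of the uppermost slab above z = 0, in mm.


A stool. The seat height is 398 mm.

A 345×320×39 slab at z = 359 on four corner cylinders — a stool. The seat top is 359 + 39 = 398 mm.


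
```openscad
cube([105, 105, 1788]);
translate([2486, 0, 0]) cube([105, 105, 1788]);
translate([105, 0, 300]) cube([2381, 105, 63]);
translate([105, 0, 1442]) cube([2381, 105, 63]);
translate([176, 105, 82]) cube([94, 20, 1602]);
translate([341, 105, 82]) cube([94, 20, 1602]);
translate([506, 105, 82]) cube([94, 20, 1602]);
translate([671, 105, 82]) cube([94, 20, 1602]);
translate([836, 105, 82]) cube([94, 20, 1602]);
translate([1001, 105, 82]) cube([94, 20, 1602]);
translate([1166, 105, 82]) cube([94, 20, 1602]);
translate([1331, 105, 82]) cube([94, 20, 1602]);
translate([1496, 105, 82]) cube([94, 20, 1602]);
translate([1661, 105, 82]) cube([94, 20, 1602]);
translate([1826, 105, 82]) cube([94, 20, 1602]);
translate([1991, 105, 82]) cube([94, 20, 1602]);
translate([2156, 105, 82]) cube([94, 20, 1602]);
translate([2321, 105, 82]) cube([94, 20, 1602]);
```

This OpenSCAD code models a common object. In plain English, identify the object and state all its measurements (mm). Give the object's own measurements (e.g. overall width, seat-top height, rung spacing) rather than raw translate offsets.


A fence section. Two 105×105 mm posts, 1788 mm tall, stand on the floor with a clear span of 2381 mm between their inner faces. Two horizontal rails of 105×63 mm section span the gap between the posts with their undersides at z = 300 mm and z = 1442 mm, flush with the posts' −y face. 14 pickets, each 94 mm wide, 20 mm thick and 1602 mm tall, are fixed to the +y face of the rails with their bottoms at z = 82 mm, spaced across the span with a 71 mm gap after the −x post and between neighbouring pickets and before the +x post.


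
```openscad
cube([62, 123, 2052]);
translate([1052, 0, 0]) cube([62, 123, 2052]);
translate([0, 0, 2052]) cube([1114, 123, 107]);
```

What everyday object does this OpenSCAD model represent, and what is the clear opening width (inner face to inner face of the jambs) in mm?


A door frame. The clear opening width is 990 mm.

Two 2052 mm tall posts with a header on top — a door frame. The left jamb is 62 mm wide at x = 0; the right jamb starts at x = 1052. The clear opening is 1052 − 62 = 990 mm.


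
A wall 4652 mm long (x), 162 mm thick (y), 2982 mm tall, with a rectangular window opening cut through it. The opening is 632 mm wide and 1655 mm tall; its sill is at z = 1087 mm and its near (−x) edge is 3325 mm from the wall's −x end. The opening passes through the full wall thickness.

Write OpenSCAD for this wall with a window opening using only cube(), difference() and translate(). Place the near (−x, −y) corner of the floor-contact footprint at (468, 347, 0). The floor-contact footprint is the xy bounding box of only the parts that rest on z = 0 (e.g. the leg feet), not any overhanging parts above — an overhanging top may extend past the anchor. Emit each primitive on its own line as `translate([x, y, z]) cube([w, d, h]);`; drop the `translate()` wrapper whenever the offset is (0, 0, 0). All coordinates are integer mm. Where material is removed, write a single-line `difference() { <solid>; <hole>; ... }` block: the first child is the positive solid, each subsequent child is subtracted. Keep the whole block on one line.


difference() { translate([468, 347, 0]) cube([4652, 162, 2982]); translate([3793, 347, 1087]) cube([632, 162, 1655]); }


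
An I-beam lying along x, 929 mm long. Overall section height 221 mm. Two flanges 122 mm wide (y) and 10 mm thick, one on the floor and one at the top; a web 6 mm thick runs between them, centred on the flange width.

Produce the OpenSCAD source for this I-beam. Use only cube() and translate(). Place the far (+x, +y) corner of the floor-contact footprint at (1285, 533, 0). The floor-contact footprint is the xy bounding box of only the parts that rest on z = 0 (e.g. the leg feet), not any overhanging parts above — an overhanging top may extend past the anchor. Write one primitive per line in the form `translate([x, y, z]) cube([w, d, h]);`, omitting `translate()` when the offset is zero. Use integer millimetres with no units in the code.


translate([356, 411, 0]) cube([929, 122, 10]);
translate([356, 469, 10]) cube([929, 6, 201]);
translate([356, 411, 211]) cube([929, 122, 10]);


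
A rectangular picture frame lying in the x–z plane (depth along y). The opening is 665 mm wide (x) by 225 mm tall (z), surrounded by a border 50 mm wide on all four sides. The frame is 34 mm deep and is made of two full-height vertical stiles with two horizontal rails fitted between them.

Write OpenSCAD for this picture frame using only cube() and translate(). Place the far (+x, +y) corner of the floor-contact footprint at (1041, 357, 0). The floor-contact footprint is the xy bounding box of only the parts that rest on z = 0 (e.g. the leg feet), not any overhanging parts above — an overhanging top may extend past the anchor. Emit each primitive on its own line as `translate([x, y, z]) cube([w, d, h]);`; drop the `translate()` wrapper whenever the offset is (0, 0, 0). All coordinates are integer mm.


translate([276, 323, 0]) cube([50, 34, 325]);
translate([991, 323, 0]) cube([50, 34, 325]);
translate([326, 323, 0]) cube([665, 34, 50]);
translate([326, 323, 275]) cube([665, 34, 50]);


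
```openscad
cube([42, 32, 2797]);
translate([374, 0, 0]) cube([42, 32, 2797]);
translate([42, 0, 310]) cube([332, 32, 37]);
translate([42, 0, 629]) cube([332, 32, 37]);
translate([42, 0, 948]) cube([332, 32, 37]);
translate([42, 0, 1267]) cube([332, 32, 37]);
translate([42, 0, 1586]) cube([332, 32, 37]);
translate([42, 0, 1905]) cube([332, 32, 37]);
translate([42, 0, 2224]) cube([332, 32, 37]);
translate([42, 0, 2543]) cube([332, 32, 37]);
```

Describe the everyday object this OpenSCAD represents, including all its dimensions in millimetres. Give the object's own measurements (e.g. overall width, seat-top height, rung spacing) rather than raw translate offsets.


A straight ladder. Two 42×32 mm vertical rails, 2797 mm tall, stand 416 mm apart (outside-to-outside) with their front faces coplanar on the −y side. 8 rungs, each 32 mm deep and 37 mm tall, span between the inner faces of the rails, front faces flush with the rails. The lowest rung's underside is at z = 310 mm and rungs are spaced 319 mm apart (underside to underside).


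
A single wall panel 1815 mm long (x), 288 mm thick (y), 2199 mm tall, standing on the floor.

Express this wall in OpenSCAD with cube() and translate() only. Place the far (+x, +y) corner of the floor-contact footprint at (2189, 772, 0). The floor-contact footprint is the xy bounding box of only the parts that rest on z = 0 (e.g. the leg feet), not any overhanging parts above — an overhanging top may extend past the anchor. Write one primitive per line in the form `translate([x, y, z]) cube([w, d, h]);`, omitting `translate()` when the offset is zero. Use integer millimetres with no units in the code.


translate([374, 484, 0]) cube([1815, 288, 2199]);


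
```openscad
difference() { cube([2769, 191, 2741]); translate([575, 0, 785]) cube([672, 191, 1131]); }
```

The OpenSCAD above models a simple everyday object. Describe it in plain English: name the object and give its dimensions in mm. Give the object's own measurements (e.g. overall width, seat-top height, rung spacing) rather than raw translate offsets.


A wall 2769 mm long (x), 191 mm thick (y), 2741 mm tall, with a rectangular window opening cut through it. The opening is 672 mm wide and 1131 mm tall; its sill is at z = 785 mm and its near (−x) edge is 575 mm from the wall's −x end. The opening passes through the full wall thickness.


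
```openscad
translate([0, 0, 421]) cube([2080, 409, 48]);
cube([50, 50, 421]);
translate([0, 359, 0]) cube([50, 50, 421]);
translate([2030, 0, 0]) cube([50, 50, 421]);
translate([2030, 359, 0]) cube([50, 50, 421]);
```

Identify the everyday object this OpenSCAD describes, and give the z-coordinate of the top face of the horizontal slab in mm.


A bench. The seat-top height is 469 mm.

A long slab on four corner posts — a bench. The slab sits at z = 421 with thickness 48, so the top is 421 + 48 = 469 mm.


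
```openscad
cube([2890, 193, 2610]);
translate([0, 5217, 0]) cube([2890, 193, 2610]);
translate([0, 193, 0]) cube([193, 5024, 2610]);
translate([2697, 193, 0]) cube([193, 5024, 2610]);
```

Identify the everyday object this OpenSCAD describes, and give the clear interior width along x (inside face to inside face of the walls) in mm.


A house (or room) frame. The interior width is 2504 mm.

Four 2610 mm walls enclosing a rectangle with no floor or roof — a room or house frame. Outside width is 2890 mm and wall thickness is 193 mm, so the interior width is 2890 − 2 × 193 = 2504 mm.


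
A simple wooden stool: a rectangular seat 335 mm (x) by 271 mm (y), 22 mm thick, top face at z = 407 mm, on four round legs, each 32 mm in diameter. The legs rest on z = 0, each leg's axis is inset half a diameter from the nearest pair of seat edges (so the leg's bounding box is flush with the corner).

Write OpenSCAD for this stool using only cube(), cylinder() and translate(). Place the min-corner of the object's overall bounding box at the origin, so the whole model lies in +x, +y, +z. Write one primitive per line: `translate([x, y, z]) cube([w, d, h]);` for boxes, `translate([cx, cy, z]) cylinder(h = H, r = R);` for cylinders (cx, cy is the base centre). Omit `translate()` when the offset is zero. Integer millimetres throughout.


translate([0, 0, 385]) cube([335, 271, 22]);
translate([16, 16, 0]) cylinder(h = 385, r = 16);
translate([319, 16, 0]) cylinder(h = 385, r = 16);
translate([16, 255, 0]) cylinder(h = 385, r = 16);
translate([319, 255, 0]) cylinder(h = 385, r = 16);


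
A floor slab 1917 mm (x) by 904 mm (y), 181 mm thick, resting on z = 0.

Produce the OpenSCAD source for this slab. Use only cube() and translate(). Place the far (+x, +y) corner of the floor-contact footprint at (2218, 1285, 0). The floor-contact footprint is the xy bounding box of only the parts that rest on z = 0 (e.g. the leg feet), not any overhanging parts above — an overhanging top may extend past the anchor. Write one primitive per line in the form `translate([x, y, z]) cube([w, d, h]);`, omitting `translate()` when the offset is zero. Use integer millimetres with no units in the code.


translate([301, 381, 0]) cube([1917, 904, 181]);


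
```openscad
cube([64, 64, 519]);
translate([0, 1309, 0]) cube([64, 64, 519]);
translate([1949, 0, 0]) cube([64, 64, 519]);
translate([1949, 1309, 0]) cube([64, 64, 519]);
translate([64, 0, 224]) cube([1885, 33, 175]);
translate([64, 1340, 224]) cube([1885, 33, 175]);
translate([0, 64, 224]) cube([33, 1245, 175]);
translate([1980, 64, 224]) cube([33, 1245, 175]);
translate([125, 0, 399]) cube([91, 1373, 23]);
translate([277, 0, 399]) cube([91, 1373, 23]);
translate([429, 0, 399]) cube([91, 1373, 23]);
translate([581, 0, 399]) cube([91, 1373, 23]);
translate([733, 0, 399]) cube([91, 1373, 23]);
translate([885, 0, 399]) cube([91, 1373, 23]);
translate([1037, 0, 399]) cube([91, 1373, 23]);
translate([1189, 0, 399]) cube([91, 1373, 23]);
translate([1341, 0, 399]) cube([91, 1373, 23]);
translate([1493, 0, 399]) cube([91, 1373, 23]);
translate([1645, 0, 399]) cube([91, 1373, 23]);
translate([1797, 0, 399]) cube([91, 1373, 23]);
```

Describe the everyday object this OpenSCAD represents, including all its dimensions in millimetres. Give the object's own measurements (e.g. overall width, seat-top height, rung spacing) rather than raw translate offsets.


A bed frame 2013 mm long (x) by 1373 mm wide (y). Four 64×64 mm corner posts, 519 mm tall, at the corners of the footprint. Four rails of 33 mm thickness and 175 mm height run between adjacent posts with their undersides at z = 224 mm, their outer faces flush with the outside of the frame (the two x-running rails run between the posts' inner faces; the two y-running rails run between the posts' inner faces). 12 slats, each 91 mm wide (x) and 23 mm thick, lie across the top of the two x-running rails, running the full 1373 mm width of the frame in y; along x they sit between the end posts with a 61 mm gap after the −x posts and between neighbouring slats and before the +x posts.


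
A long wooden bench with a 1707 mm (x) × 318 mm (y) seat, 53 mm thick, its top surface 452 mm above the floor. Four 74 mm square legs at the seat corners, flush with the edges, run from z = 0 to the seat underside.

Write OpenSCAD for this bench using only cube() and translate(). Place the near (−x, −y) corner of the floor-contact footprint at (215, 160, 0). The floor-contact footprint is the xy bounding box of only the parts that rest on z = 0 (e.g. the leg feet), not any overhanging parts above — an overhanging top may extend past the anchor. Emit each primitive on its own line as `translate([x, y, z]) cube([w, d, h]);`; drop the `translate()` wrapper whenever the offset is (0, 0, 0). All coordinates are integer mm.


translate([215, 160, 399]) cube([1707, 318, 53]);
translate([215, 160, 0]) cube([74, 74, 399]);
translate([215, 404, 0]) cube([74, 74, 399]);
translate([1848, 160, 0]) cube([74, 74, 399]);
translate([1848, 404, 0]) cube([74, 74, 399]);


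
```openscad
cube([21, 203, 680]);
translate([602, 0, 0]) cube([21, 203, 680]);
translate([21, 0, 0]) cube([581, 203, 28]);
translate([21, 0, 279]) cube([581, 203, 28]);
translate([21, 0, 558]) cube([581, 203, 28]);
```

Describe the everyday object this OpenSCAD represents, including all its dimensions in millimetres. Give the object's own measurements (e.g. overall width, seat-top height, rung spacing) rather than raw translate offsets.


An open bookshelf. Two side panels, each 21 mm thick, 203 mm deep and 680 mm tall, stand 623 mm apart (outside-to-outside). Between them sit 3 shelves, each 28 mm thick and 203 mm deep, spanning the full gap between the sides. The bottom shelf rests on the floor (its underside at z = 0) and the clear gap between one shelf's top and the next shelf's underside is 251 mm.


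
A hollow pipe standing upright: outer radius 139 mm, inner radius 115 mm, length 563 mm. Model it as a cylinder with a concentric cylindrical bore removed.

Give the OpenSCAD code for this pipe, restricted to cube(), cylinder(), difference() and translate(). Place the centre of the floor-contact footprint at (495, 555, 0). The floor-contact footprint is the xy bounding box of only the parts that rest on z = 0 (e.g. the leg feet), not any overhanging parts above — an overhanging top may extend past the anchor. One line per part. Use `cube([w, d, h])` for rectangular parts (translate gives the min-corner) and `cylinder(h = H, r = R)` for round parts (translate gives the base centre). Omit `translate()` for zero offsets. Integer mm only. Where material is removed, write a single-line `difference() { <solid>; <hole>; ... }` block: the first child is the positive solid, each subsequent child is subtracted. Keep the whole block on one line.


difference() { translate([495, 555, 0]) cylinder(h = 563, r = 139); translate([495, 555, 0]) cylinder(h = 563, r = 115); }


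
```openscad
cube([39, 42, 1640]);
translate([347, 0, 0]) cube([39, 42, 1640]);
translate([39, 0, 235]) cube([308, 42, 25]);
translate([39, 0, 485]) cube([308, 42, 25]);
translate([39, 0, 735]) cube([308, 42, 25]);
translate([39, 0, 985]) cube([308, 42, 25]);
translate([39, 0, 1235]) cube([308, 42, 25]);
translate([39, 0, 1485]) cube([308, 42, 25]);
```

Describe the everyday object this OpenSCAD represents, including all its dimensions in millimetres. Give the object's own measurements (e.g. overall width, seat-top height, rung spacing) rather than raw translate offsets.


A straight ladder. Two 39×42 mm vertical rails, 1640 mm tall, stand 386 mm apart (outside-to-outside) with their front faces coplanar on the −y side. 6 rungs, each 42 mm deep and 25 mm tall, span between the inner faces of the rails, front faces flush with the rails. The lowest rung's underside is at z = 235 mm and rungs are spaced 250 mm apart (underside to underside).
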